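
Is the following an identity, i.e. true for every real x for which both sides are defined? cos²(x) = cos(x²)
No, this is NOT an identity.

Claim: cos²(x) = cos(x²).
Test a specific point where both sides are defined: x = π/6.
LHS = cos²(x) ≈ 0.7500
RHS = cos(x²) ≈ 0.9627
Since 0.7500 ≠ 0.9627, the equation fails at this point, so it cannot hold for every real x for which both sides are defined.
cos²(x) means (cos x)², squaring the output; cos(x²) squares the input. These are different functions.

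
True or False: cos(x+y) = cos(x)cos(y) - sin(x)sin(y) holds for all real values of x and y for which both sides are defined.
Claim: cos(x+y) = cos(x)cos(y) - sin(x)sin(y).
Reasoning: By Euler's formula e^(i(x+y)) = e^(ix)·e^(iy) = (cos x + i·sin x)(cos y + i·sin y). The real part of the left side is cos(x+y); the real part of the product is cos(x)cos(y) - sin(x)sin(y) (since i·i = -1).
So the two sides agree for all real values of x and y for which both sides are defined.

Conclusion: True.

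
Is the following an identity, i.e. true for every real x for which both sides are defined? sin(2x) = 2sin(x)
Claim: sin(2x) = 2sin(x).
Test a specific point where both sides are defined: x = π/6.
LHS = sin(2x) ≈ 0.8660
RHS = 2sin(x) ≈ 1.0000
Since 0.8660 ≠ 1.0000, the equation fails at this point, so it cannot hold for every real x for which both sides are defined.
The correct double-angle formula is sin(2x) = 2sin(x)cos(x).

Conclusion: No, this is NOT an identity.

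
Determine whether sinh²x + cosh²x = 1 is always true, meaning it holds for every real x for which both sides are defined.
Claim: sinh²x + cosh²x = 1.
Test a specific point where both sides are defined: x = -3.
LHS = sinh²x + cosh²x ≈ 201.7156
RHS = 1 ≈ 1.0000
Since 201.7156 ≠ 1.0000, the equation fails at this point, so it cannot hold for every real x for which both sides are defined.
The correct hyperbolic identity is cosh²x - sinh²x = 1 (a difference); the sum sinh²x + cosh²x equals cosh(2x).

Conclusion: No, this is NOT an identity.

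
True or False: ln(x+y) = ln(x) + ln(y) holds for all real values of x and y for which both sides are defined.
Claim: ln(x+y) = ln(x) + ln(y).
Test a specific point where both sides are defined: x = 1/2, y = 1.
LHS = ln(x+y) ≈ 0.4055
RHS = ln(x) + ln(y) ≈ -0.6931
Since 0.4055 ≠ -0.6931, the equation fails at this point, so it cannot hold for all real values of x and y for which both sides are defined.
ln(x) + ln(y) = ln(xy), not ln(x+y).

Conclusion: False.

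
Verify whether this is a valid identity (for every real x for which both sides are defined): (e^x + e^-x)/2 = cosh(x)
Claim: (e^x + e^-x)/2 = cosh(x).
Reasoning: This is exactly the definition of the hyperbolic cosine: cosh(x) := (e^x + e^-x)/2.
So the two sides agree for every real x for which both sides are defined.

Conclusion: Yes, this is an identity.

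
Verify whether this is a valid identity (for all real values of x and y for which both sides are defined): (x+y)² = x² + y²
Claim: (x+y)² = x² + y².
Test a specific point where both sides are defined: x = 5, y = 4.
LHS = (x+y)² ≈ 81.0000
RHS = x² + y² ≈ 41.0000
Since 81.0000 ≠ 41.0000, the equation fails at this point, so it cannot hold for all real values of x and y for which both sides are defined.
The correct expansion is (x+y)² = x² + 2xy + y²; the cross term 2xy is missing.

Conclusion: No, this is NOT an identity.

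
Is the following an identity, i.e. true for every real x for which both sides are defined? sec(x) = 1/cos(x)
Claim: sec(x) = 1/cos(x).
Reasoning: sec(x) is by definition the reciprocal of cos(x), wherever cos(x) ≠ 0.
So the two sides agree for every real x for which both sides are defined.

Conclusion: Yes, this is an identity.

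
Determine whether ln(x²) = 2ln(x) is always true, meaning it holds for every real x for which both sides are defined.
Claim: ln(x²) = 2ln(x).
Reasoning: The right side requires x > 0. For x > 0, x² = (e^(ln x))² = e^(2ln x), so ln(x²) = 2ln(x). (For x < 0 the right side is undefined, so those values are outside the claim.)
So the two sides agree for every real x for which both sides are defined.

Conclusion: Yes, this is an identity.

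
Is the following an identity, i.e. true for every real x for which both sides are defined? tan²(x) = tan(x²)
Claim: tan²(x) = tan(x²).
Test a specific point where both sides are defined: x = 3π/4.
LHS = tan²(x) ≈ 1.0000
RHS = tan(x²) ≈ -0.8977
Since 1.0000 ≠ -0.8977, the equation fails at this point, so it cannot hold for every real x for which both sides are defined.
tan²(x) means (tan x)², squaring the output; tan(x²) squares the input. These are different functions.

Conclusion: No, this is NOT an identity.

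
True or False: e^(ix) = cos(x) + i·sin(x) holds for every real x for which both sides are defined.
True.

Claim: e^(ix) = cos(x) + i·sin(x).
Reasoning: Euler's formula. Expand e^(ix) = Σ (ix)^k / k!. Since i² = -1, the even-k terms are Σ (-1)^m x^(2m)/(2m)! = cos(x) and the odd-k terms are i · Σ (-1)^m x^(2m+1)/(2m+1)! = i·sin(x).
So the two sides agree for every real x for which both sides are defined.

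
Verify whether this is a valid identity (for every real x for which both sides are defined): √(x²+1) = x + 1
Claim: √(x²+1) = x + 1.
Test a specific point where both sides are defined: x = 3/2.
LHS = √(x²+1) ≈ 1.8028
RHS = x + 1 ≈ 2.5000
Since 1.8028 ≠ 2.5000, the equation fails at this point, so it cannot hold for every real x for which both sides are defined.
(x+1)² = x² + 2x + 1 ≠ x² + 1 unless x = 0.

Conclusion: No, this is NOT an identity.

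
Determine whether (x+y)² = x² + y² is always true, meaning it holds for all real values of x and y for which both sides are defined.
No, this is NOT an identity.

Claim: (x+y)² = x² + y².
Test a specific point where both sides are defined: x = -1, y = -2.
LHS = (x+y)² ≈ 9.0000
RHS = x² + y² ≈ 5.0000
Since 9.0000 ≠ 5.0000, the equation fails at this point, so it cannot hold for all real values of x and y for which both sides are defined.
The correct expansion is (x+y)² = x² + 2xy + y²; the cross term 2xy is missing.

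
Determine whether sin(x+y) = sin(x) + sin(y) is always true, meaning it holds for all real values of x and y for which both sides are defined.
No, this is NOT an identity.

Claim: sin(x+y) = sin(x) + sin(y).
Test a specific point where both sides are defined: x = π/6, y = π/4.
LHS = sin(x+y) ≈ 0.9659
RHS = sin(x) + sin(y) ≈ 1.2071
Since 0.9659 ≠ 1.2071, the equation fails at this point, so it cannot hold for all real values of x and y for which both sides are defined.
The correct expansion is sin(x+y) = sin(x)cos(y) + cos(x)sin(y); sine is not additive.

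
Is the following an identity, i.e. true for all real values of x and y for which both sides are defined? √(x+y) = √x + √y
No, this is NOT an identity.

Claim: √(x+y) = √x + √y.
Test a specific point where both sides are defined: x = 5, y = 3.
LHS = √(x+y) ≈ 2.8284
RHS = √x + √y ≈ 3.9681
Since 2.8284 ≠ 3.9681, the equation fails at this point, so it cannot hold for all real values of x and y for which both sides are defined.
Squaring the right side gives x + 2√(xy) + y, not x + y.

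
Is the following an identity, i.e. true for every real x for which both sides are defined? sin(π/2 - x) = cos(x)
Yes, this is an identity.

Claim: sin(π/2 - x) = cos(x).
Reasoning: Use sin(u - v) = sin(u)cos(v) - cos(u)sin(v) with u = π/2, v = x: sin(π/2)cos(x) - cos(π/2)sin(x) = 1·cos(x) - 0·sin(x) = cos(x).
So the two sides agree for every real x for which both sides are defined.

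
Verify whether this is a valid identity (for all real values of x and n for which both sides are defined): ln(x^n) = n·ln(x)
Yes, this is an identity.

Claim: ln(x^n) = n·ln(x).
Reasoning: The right side requires x > 0. For x > 0, x^n = (e^(ln x))^n = e^(n·ln x), so taking ln of both sides gives ln(x^n) = n·ln(x).
So the two sides agree for all real values of x and n for which both sides are defined.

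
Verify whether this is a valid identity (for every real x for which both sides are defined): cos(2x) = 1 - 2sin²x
Yes, this is an identity.

Claim: cos(2x) = 1 - 2sin²x.
Reasoning: cos(2x) = cos²x - sin²x. Replace cos²x by 1 - sin²x: (1 - sin²x) - sin²x = 1 - 2sin²x.
So the two sides agree for every real x for which both sides are defined.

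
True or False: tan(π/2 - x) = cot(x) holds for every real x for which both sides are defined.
Claim: tan(π/2 - x) = cot(x).
Reasoning: tan(π/2 - x) = sin(π/2 - x)/cos(π/2 - x) = cos(x)/sin(x) = cot(x), using the cofunction identities sin(π/2 - x) = cos(x) and cos(π/2 - x) = sin(x).
So the two sides agree for every real x for which both sides are defined.

Conclusion: True.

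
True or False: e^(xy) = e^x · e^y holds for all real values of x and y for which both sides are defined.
False.

Claim: e^(xy) = e^x · e^y.
Test a specific point where both sides are defined: x = 4, y = -1.
LHS = e^(xy) ≈ 0.0183
RHS = e^x · e^y ≈ 20.0855
Since 0.0183 ≠ 20.0855, the equation fails at this point, so it cannot hold for all real values of x and y for which both sides are defined.
e^x · e^y = e^(x+y), not e^(xy).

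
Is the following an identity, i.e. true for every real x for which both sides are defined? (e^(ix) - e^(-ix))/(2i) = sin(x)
Yes, this is an identity.

Claim: (e^(ix) - e^(-ix))/(2i) = sin(x).
Reasoning: By Euler's formula e^(ix) = cos(x) + i·sin(x) and e^(-ix) = cos(x) - i·sin(x). Subtracting cancels the cosine terms: e^(ix) - e^(-ix) = 2i·sin(x); divide by 2i.
So the two sides agree for every real x for which both sides are defined.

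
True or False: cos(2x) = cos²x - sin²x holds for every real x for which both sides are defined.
Claim: cos(2x) = cos²x - sin²x.
Reasoning: Put y = x in the addition formula cos(x+y) = cos(x)cos(y) - sin(x)sin(y): cos(2x) = cos²x - sin²x.
So the two sides agree for every real x for which both sides are defined.

Conclusion: True.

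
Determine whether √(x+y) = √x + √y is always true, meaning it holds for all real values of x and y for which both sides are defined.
Claim: √(x+y) = √x + √y.
Test a specific point where both sides are defined: x = 3/2, y = 3.
LHS = √(x+y) ≈ 2.1213
RHS = √x + √y ≈ 2.9568
Since 2.1213 ≠ 2.9568, the equation fails at this point, so it cannot hold for all real values of x and y for which both sides are defined.
Squaring the right side gives x + 2√(xy) + y, not x + y.

Conclusion: No, this is NOT an identity.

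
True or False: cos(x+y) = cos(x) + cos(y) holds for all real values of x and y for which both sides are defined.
Claim: cos(x+y) = cos(x) + cos(y).
Test a specific point where both sides are defined: x = -π/2, y = -π/2.
LHS = cos(x+y) ≈ -1.0000
RHS = cos(x) + cos(y) ≈ 0.0000
Since -1.0000 ≠ 0.0000, the equation fails at this point, so it cannot hold for all real values of x and y for which both sides are defined.
The correct expansion is cos(x+y) = cos(x)cos(y) - sin(x)sin(y); cosine is not additive.

Conclusion: False.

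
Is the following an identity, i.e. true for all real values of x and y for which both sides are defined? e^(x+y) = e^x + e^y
No, this is NOT an identity.

Claim: e^(x+y) = e^x + e^y.
Test a specific point where both sides are defined: x = 1/2, y = 3/2.
LHS = e^(x+y) ≈ 7.3891
RHS = e^x + e^y ≈ 6.1304
Since 7.3891 ≠ 6.1304, the equation fails at this point, so it cannot hold for all real values of x and y for which both sides are defined.
The correct rule is e^(x+y) = e^x · e^y (a product, not a sum).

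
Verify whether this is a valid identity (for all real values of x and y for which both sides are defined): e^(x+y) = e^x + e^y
No, this is NOT an identity.

Claim: e^(x+y) = e^x + e^y.
Test a specific point where both sides are defined: x = 1, y = 1.
LHS = e^(x+y) ≈ 7.3891
RHS = e^x + e^y ≈ 5.4366
Since 7.3891 ≠ 5.4366, the equation fails at this point, so it cannot hold for all real values of x and y for which both sides are defined.
The correct rule is e^(x+y) = e^x · e^y (a product, not a sum).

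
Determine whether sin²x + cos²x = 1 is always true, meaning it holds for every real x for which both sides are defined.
Yes, this is an identity.

Claim: sin²x + cos²x = 1.
Reasoning: The point (cos x, sin x) lies on the unit circle X² + Y² = 1, so cos²x + sin²x = 1 for every real x.
So the two sides agree for every real x for which both sides are defined.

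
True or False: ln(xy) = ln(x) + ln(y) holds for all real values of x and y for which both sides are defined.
Claim: ln(xy) = ln(x) + ln(y).
Reasoning: Both sides are simultaneously defined only when x, y > 0. Write x = e^p, y = e^q (p = ln x, q = ln y). Then xy = e^p · e^q = e^(p+q), so ln(xy) = p + q = ln(x) + ln(y).
So the two sides agree for all real values of x and y for which both sides are defined.

Conclusion: True.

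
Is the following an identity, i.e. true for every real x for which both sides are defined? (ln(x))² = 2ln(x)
No, this is NOT an identity.

Claim: (ln(x))² = 2ln(x).
Test a specific point where both sides are defined: x = 4.
LHS = (ln(x))² ≈ 1.9218
RHS = 2ln(x) ≈ 2.7726
Since 1.9218 ≠ 2.7726, the equation fails at this point, so it cannot hold for every real x for which both sides are defined.
2ln(x) equals ln(x²), which is not the same as (ln x)².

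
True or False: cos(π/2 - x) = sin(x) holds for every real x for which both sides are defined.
True.

Claim: cos(π/2 - x) = sin(x).
Reasoning: Use cos(u - v) = cos(u)cos(v) + sin(u)sin(v) with u = π/2, v = x: cos(π/2)cos(x) + sin(π/2)sin(x) = 0·cos(x) + 1·sin(x) = sin(x).
So the two sides agree for every real x for which both sides are defined.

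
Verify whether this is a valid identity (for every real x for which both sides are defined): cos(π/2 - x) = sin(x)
Yes, this is an identity.

Claim: cos(π/2 - x) = sin(x).
Reasoning: Use cos(u - v) = cos(u)cos(v) + sin(u)sin(v) with u = π/2, v = x: cos(π/2)cos(x) + sin(π/2)sin(x) = 0·cos(x) + 1·sin(x) = sin(x).
So the two sides agree for every real x for which both sides are defined.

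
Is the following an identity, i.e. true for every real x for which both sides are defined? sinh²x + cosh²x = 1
No, this is NOT an identity.

Claim: sinh²x + cosh²x = 1.
Test a specific point where both sides are defined: x = -3.
LHS = sinh²x + cosh²x ≈ 201.7156
RHS = 1 ≈ 1.0000
Since 201.7156 ≠ 1.0000, the equation fails at this point, so it cannot hold for every real x for which both sides are defined.
The correct hyperbolic identity is cosh²x - sinh²x = 1 (a difference); the sum sinh²x + cosh²x equals cosh(2x).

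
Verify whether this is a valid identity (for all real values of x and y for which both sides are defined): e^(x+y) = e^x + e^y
No, this is NOT an identity.

Claim: e^(x+y) = e^x + e^y.
Test a specific point where both sides are defined: x = 4, y = 1.
LHS = e^(x+y) ≈ 148.4132
RHS = e^x + e^y ≈ 57.3164
Since 148.4132 ≠ 57.3164, the equation fails at this point, so it cannot hold for all real values of x and y for which both sides are defined.
The correct rule is e^(x+y) = e^x · e^y (a product, not a sum).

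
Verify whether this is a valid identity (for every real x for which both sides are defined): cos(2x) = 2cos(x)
No, this is NOT an identity.

Claim: cos(2x) = 2cos(x).
Test a specific point where both sides are defined: x = π.
LHS = cos(2x) ≈ 1.0000
RHS = 2cos(x) ≈ -2.0000
Since 1.0000 ≠ -2.0000, the equation fails at this point, so it cannot hold for every real x for which both sides are defined.
The correct double-angle formula is cos(2x) = cos²x - sin²x.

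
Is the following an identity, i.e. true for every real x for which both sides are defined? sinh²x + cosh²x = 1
No, this is NOT an identity.

Claim: sinh²x + cosh²x = 1.
Test a specific point where both sides are defined: x = 1/2.
LHS = sinh²x + cosh²x ≈ 1.5431
RHS = 1 ≈ 1.0000
Since 1.5431 ≠ 1.0000, the equation fails at this point, so it cannot hold for every real x for which both sides are defined.
The correct hyperbolic identity is cosh²x - sinh²x = 1 (a difference); the sum sinh²x + cosh²x equals cosh(2x).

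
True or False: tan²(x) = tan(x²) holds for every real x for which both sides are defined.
Claim: tan²(x) = tan(x²).
Test a specific point where both sides are defined: x = π.
LHS = tan²(x) ≈ 0.0000
RHS = tan(x²) ≈ 0.4767
Since 0.0000 ≠ 0.4767, the equation fails at this point, so it cannot hold for every real x for which both sides are defined.
tan²(x) means (tan x)², squaring the output; tan(x²) squares the input. These are different functions.

Conclusion: False.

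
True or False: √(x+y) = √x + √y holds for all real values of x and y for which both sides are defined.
False.

Claim: √(x+y) = √x + √y.
Test a specific point where both sides are defined: x = 5, y = 4.
LHS = √(x+y) ≈ 3.0000
RHS = √x + √y ≈ 4.2361
Since 3.0000 ≠ 4.2361, the equation fails at this point, so it cannot hold for all real values of x and y for which both sides are defined.
Squaring the right side gives x + 2√(xy) + y, not x + y.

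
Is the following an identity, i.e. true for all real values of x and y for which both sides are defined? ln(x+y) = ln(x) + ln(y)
Claim: ln(x+y) = ln(x) + ln(y).
Test a specific point where both sides are defined: x = 3, y = 2.
LHS = ln(x+y) ≈ 1.6094
RHS = ln(x) + ln(y) ≈ 1.7918
Since 1.6094 ≠ 1.7918, the equation fails at this point, so it cannot hold for all real values of x and y for which both sides are defined.
ln(x) + ln(y) = ln(xy), not ln(x+y).

Conclusion: No, this is NOT an identity.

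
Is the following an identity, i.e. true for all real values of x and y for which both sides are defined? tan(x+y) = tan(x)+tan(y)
Claim: tan(x+y) = tan(x)+tan(y).
Test a specific point where both sides are defined: x = -π/3, y = π/4.
LHS = tan(x+y) ≈ -0.2679
RHS = tan(x)+tan(y) ≈ -0.7321
Since -0.2679 ≠ -0.7321, the equation fails at this point, so it cannot hold for all real values of x and y for which both sides are defined.
The correct formula is tan(x+y) = (tan(x) + tan(y))/(1 - tan(x)tan(y)).

Conclusion: No, this is NOT an identity.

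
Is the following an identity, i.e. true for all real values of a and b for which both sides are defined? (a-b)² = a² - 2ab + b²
Claim: (a-b)² = a² - 2ab + b².
Reasoning: Expand: (a-b)² = (a-b)(a-b) = a·a - a·b - b·a + b·b = a² - 2ab + b².
So the two sides agree for all real values of a and b for which both sides are defined.

Conclusion: Yes, this is an identity.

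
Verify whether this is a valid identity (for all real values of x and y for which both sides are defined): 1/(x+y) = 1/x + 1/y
No, this is NOT an identity.

Claim: 1/(x+y) = 1/x + 1/y.
Test a specific point where both sides are defined: x = -1, y = 3/2.
LHS = 1/(x+y) ≈ 2.0000
RHS = 1/x + 1/y ≈ -0.3333
Since 2.0000 ≠ -0.3333, the equation fails at this point, so it cannot hold for all real values of x and y for which both sides are defined.
1/x + 1/y = (x+y)/(xy), which is not 1/(x+y).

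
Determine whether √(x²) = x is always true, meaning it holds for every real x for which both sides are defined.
Claim: √(x²) = x.
Test a specific point where both sides are defined: x = -1.
LHS = √(x²) ≈ 1.0000
RHS = x ≈ -1.0000
Since 1.0000 ≠ -1.0000, the equation fails at this point, so it cannot hold for every real x for which both sides are defined.
√(x²) = |x|, which differs from x whenever x < 0 (both sides are defined for every real x).

Conclusion: No, this is NOT an identity.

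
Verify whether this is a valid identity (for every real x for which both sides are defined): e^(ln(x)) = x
Yes, this is an identity.

Claim: e^(ln(x)) = x.
Reasoning: For x > 0, ln(x) is by definition the exponent p such that e^p = x. Raising e to that exponent therefore returns x: e^(ln x) = x.
So the two sides agree for every real x for which both sides are defined.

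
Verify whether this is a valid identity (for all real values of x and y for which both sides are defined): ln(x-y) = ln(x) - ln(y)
Claim: ln(x-y) = ln(x) - ln(y).
Test a specific point where both sides are defined: x = 3, y = 3/2.
LHS = ln(x-y) ≈ 0.4055
RHS = ln(x) - ln(y) ≈ 0.6931
Since 0.4055 ≠ 0.6931, the equation fails at this point, so it cannot hold for all real values of x and y for which both sides are defined.
ln(x) - ln(y) = ln(x/y), not ln(x-y).

Conclusion: No, this is NOT an identity.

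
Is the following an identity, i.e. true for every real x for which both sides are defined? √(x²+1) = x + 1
No, this is NOT an identity.

Claim: √(x²+1) = x + 1.
Test a specific point where both sides are defined: x = 2.
LHS = √(x²+1) ≈ 2.2361
RHS = x + 1 ≈ 3.0000
Since 2.2361 ≠ 3.0000, the equation fails at this point, so it cannot hold for every real x for which both sides are defined.
(x+1)² = x² + 2x + 1 ≠ x² + 1 unless x = 0.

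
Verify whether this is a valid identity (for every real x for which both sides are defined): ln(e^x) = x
Claim: ln(e^x) = x.
Reasoning: ln is the inverse of the exponential: ln(e^x) asks for the exponent p with e^p = e^x, and since e^p is one-to-one that exponent is p = x.
So the two sides agree for every real x for which both sides are defined.

Conclusion: Yes, this is an identity.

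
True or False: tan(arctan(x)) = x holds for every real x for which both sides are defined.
Claim: tan(arctan(x)) = x.
Reasoning: For every real x, arctan(x) is by definition the angle in (-π/2, π/2) whose tangent equals x. Taking the tangent of that angle returns x.
So the two sides agree for every real x for which both sides are defined.

Conclusion: True.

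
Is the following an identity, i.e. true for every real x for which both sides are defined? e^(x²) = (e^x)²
Claim: e^(x²) = (e^x)².
Test a specific point where both sides are defined: x = -3.
LHS = e^(x²) ≈ 8103.0839
RHS = (e^x)² ≈ 0.0025
Since 8103.0839 ≠ 0.0025, the equation fails at this point, so it cannot hold for every real x for which both sides are defined.
(e^x)² = e^(2x), and 2x ≠ x² in general.

Conclusion: No, this is NOT an identity.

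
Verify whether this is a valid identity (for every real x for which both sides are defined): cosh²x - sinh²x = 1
Claim: cosh²x - sinh²x = 1.
Reasoning: With cosh(x) = (e^x + e^-x)/2 and sinh(x) = (e^x - e^-x)/2: cosh²x = (e^(2x) + 2 + e^(-2x))/4 and sinh²x = (e^(2x) - 2 + e^(-2x))/4. Subtracting leaves 4/4 = 1.
So the two sides agree for every real x for which both sides are defined.

Conclusion: Yes, this is an identity.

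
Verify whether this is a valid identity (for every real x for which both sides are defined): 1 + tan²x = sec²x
Yes, this is an identity.

Claim: 1 + tan²x = sec²x.
Reasoning: Start from sin²x + cos²x = 1 and divide every term by cos²x (allowed wherever tan x and sec x are defined): tan²x + 1 = 1/cos²x = sec²x.
So the two sides agree for every real x for which both sides are defined.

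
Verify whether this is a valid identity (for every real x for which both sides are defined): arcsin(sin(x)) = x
No, this is NOT an identity.

Claim: arcsin(sin(x)) = x.
Test a specific point where both sides are defined: x = π.
LHS = arcsin(sin(x)) ≈ 0.0000
RHS = x ≈ 3.1416
Since 0.0000 ≠ 3.1416, the equation fails at this point, so it cannot hold for every real x for which both sides are defined.
arcsin only returns values in [-π/2, π/2], so arcsin(sin(x)) = x holds only for x in that interval, not for all real x.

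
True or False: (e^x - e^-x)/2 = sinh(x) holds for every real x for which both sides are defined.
True.

Claim: (e^x - e^-x)/2 = sinh(x).
Reasoning: This is exactly the definition of the hyperbolic sine: sinh(x) := (e^x - e^-x)/2.
So the two sides agree for every real x for which both sides are defined.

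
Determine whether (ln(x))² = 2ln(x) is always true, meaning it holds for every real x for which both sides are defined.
No, this is NOT an identity.

Claim: (ln(x))² = 2ln(x).
Test a specific point where both sides are defined: x = 5.
LHS = (ln(x))² ≈ 2.5903
RHS = 2ln(x) ≈ 3.2189
Since 2.5903 ≠ 3.2189, the equation fails at this point, so it cannot hold for every real x for which both sides are defined.
2ln(x) equals ln(x²), which is not the same as (ln x)².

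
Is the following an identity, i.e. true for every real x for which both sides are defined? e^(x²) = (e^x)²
Claim: e^(x²) = (e^x)².
Test a specific point where both sides are defined: x = 1/2.
LHS = e^(x²) ≈ 1.2840
RHS = (e^x)² ≈ 2.7183
Since 1.2840 ≠ 2.7183, the equation fails at this point, so it cannot hold for every real x for which both sides are defined.
(e^x)² = e^(2x), and 2x ≠ x² in general.

Conclusion: No, this is NOT an identity.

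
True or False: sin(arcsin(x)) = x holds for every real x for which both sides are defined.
True.

Claim: sin(arcsin(x)) = x.
Reasoning: For -1 ≤ x ≤ 1 (where arcsin is defined), arcsin(x) is by definition an angle whose sine equals x. Taking the sine of that angle returns x. (Note the other order, arcsin(sin x) = x, is NOT an identity.)
So the two sides agree for every real x for which both sides are defined.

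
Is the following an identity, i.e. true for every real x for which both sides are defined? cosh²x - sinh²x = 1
Claim: cosh²x - sinh²x = 1.
Reasoning: With cosh(x) = (e^x + e^-x)/2 and sinh(x) = (e^x - e^-x)/2: cosh²x = (e^(2x) + 2 + e^(-2x))/4 and sinh²x = (e^(2x) - 2 + e^(-2x))/4. Subtracting leaves 4/4 = 1.
So the two sides agree for every real x for which both sides are defined.

Conclusion: Yes, this is an identity.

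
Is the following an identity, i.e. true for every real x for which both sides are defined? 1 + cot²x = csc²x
Claim: 1 + cot²x = csc²x.
Reasoning: Start from sin²x + cos²x = 1 and divide every term by sin²x (allowed wherever cot x and csc x are defined): 1 + cot²x = 1/sin²x = csc²x.
So the two sides agree for every real x for which both sides are defined.

Conclusion: Yes, this is an identity.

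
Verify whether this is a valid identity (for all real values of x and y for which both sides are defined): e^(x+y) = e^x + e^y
Claim: e^(x+y) = e^x + e^y.
Test a specific point where both sides are defined: x = 2, y = 2.
LHS = e^(x+y) ≈ 54.5982
RHS = e^x + e^y ≈ 14.7781
Since 54.5982 ≠ 14.7781, the equation fails at this point, so it cannot hold for all real values of x and y for which both sides are defined.
The correct rule is e^(x+y) = e^x · e^y (a product, not a sum).

Conclusion: No, this is NOT an identity.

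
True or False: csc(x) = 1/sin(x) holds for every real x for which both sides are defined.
Claim: csc(x) = 1/sin(x).
Reasoning: csc(x) is by definition the reciprocal of sin(x), wherever sin(x) ≠ 0.
So the two sides agree for every real x for which both sides are defined.

Conclusion: True.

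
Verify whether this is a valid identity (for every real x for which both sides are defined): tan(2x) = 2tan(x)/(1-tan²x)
Yes, this is an identity.

Claim: tan(2x) = 2tan(x)/(1-tan²x).
Reasoning: tan(2x) = sin(2x)/cos(2x) = 2sin(x)cos(x) / (cos²x - sin²x). Divide numerator and denominator by cos²x: 2tan(x) / (1 - tan²x).
So the two sides agree for every real x for which both sides are defined.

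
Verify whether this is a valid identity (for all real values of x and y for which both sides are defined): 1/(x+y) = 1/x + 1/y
Claim: 1/(x+y) = 1/x + 1/y.
Test a specific point where both sides are defined: x = 2, y = 3.
LHS = 1/(x+y) ≈ 0.2000
RHS = 1/x + 1/y ≈ 0.8333
Since 0.2000 ≠ 0.8333, the equation fails at this point, so it cannot hold for all real values of x and y for which both sides are defined.
1/x + 1/y = (x+y)/(xy), which is not 1/(x+y).

Conclusion: No, this is NOT an identity.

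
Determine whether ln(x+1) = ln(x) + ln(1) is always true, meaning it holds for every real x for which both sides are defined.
No, this is NOT an identity.

Claim: ln(x+1) = ln(x) + ln(1).
Test a specific point where both sides are defined: x = 3/2.
LHS = ln(x+1) ≈ 0.9163
RHS = ln(x) + ln(1) ≈ 0.4055
Since 0.9163 ≠ 0.4055, the equation fails at this point, so it cannot hold for every real x for which both sides are defined.
ln(1) = 0, so the right side is just ln(x), which differs from ln(x+1).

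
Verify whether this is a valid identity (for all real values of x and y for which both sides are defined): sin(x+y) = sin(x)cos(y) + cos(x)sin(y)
Claim: sin(x+y) = sin(x)cos(y) + cos(x)sin(y).
Reasoning: By Euler's formula e^(i(x+y)) = e^(ix)·e^(iy) = (cos x + i·sin x)(cos y + i·sin y). The imaginary part of the left side is sin(x+y); the imaginary part of the product is sin(x)cos(y) + cos(x)sin(y).
So the two sides agree for all real values of x and y for which both sides are defined.

Conclusion: Yes, this is an identity.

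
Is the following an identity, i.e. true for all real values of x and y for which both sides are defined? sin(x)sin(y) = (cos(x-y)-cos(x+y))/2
Yes, this is an identity.

Claim: sin(x)sin(y) = (cos(x-y)-cos(x+y))/2.
Reasoning: cos(x-y) = cos(x)cos(y) + sin(x)sin(y) and cos(x+y) = cos(x)cos(y) - sin(x)sin(y). Subtracting, cos(x-y) - cos(x+y) = 2sin(x)sin(y); divide by 2.
So the two sides agree for all real values of x and y for which both sides are defined.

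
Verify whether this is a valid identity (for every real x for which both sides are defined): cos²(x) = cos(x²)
Claim: cos²(x) = cos(x²).
Test a specific point where both sides are defined: x = -π/3.
LHS = cos²(x) ≈ 0.2500
RHS = cos(x²) ≈ 0.4566
Since 0.2500 ≠ 0.4566, the equation fails at this point, so it cannot hold for every real x for which both sides are defined.
cos²(x) means (cos x)², squaring the output; cos(x²) squares the input. These are different functions.

Conclusion: No, this is NOT an identity.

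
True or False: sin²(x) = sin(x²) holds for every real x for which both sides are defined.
False.

Claim: sin²(x) = sin(x²).
Test a specific point where both sides are defined: x = π/4.
LHS = sin²(x) ≈ 0.5000
RHS = sin(x²) ≈ 0.5785
Since 0.5000 ≠ 0.5785, the equation fails at this point, so it cannot hold for every real x for which both sides are defined.
sin²(x) means (sin x)², squaring the output; sin(x²) squares the input. These are different functions.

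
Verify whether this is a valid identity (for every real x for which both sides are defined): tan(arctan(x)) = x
Yes, this is an identity.

Claim: tan(arctan(x)) = x.
Reasoning: For every real x, arctan(x) is by definition the angle in (-π/2, π/2) whose tangent equals x. Taking the tangent of that angle returns x.
So the two sides agree for every real x for which both sides are defined.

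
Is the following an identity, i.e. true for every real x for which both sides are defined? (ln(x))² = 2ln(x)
Claim: (ln(x))² = 2ln(x).
Test a specific point where both sides are defined: x = 2.
LHS = (ln(x))² ≈ 0.4805
RHS = 2ln(x) ≈ 1.3863
Since 0.4805 ≠ 1.3863, the equation fails at this point, so it cannot hold for every real x for which both sides are defined.
2ln(x) equals ln(x²), which is not the same as (ln x)².

Conclusion: No, this is NOT an identity.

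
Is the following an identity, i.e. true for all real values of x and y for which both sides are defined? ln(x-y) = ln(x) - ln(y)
Claim: ln(x-y) = ln(x) - ln(y).
Test a specific point where both sides are defined: x = 2, y = 3/2.
LHS = ln(x-y) ≈ -0.6931
RHS = ln(x) - ln(y) ≈ 0.2877
Since -0.6931 ≠ 0.2877, the equation fails at this point, so it cannot hold for all real values of x and y for which both sides are defined.
ln(x) - ln(y) = ln(x/y), not ln(x-y).

Conclusion: No, this is NOT an identity.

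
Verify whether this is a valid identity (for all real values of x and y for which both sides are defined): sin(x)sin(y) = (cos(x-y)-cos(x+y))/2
Claim: sin(x)sin(y) = (cos(x-y)-cos(x+y))/2.
Reasoning: cos(x-y) = cos(x)cos(y) + sin(x)sin(y) and cos(x+y) = cos(x)cos(y) - sin(x)sin(y). Subtracting, cos(x-y) - cos(x+y) = 2sin(x)sin(y); divide by 2.
So the two sides agree for all real values of x and y for which both sides are defined.

Conclusion: Yes, this is an identity.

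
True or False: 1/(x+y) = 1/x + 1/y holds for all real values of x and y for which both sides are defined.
False.

Claim: 1/(x+y) = 1/x + 1/y.
Test a specific point where both sides are defined: x = 2, y = 1.
LHS = 1/(x+y) ≈ 0.3333
RHS = 1/x + 1/y ≈ 1.5000
Since 0.3333 ≠ 1.5000, the equation fails at this point, so it cannot hold for all real values of x and y for which both sides are defined.
1/x + 1/y = (x+y)/(xy), which is not 1/(x+y).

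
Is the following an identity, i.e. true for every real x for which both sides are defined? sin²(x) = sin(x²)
No, this is NOT an identity.

Claim: sin²(x) = sin(x²).
Test a specific point where both sides are defined: x = 2π/3.
LHS = sin²(x) ≈ 0.7500
RHS = sin(x²) ≈ -0.9474
Since 0.7500 ≠ -0.9474, the equation fails at this point, so it cannot hold for every real x for which both sides are defined.
sin²(x) means (sin x)², squaring the output; sin(x²) squares the input. These are different functions.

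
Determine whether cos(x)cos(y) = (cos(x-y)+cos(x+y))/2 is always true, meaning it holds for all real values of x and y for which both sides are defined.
Claim: cos(x)cos(y) = (cos(x-y)+cos(x+y))/2.
Reasoning: cos(x-y) = cos(x)cos(y) + sin(x)sin(y) and cos(x+y) = cos(x)cos(y) - sin(x)sin(y). Adding, cos(x-y) + cos(x+y) = 2cos(x)cos(y); divide by 2.
So the two sides agree for all real values of x and y for which both sides are defined.

Conclusion: Yes, this is an identity.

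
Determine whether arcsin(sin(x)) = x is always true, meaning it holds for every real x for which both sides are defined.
No, this is NOT an identity.

Claim: arcsin(sin(x)) = x.
Test a specific point where both sides are defined: x = 2π/3.
LHS = arcsin(sin(x)) ≈ 1.0472
RHS = x ≈ 2.0944
Since 1.0472 ≠ 2.0944, the equation fails at this point, so it cannot hold for every real x for which both sides are defined.
arcsin only returns values in [-π/2, π/2], so arcsin(sin(x)) = x holds only for x in that interval, not for all real x.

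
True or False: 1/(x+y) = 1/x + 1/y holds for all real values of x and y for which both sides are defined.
False.

Claim: 1/(x+y) = 1/x + 1/y.
Test a specific point where both sides are defined: x = -1, y = 4.
LHS = 1/(x+y) ≈ 0.3333
RHS = 1/x + 1/y ≈ -0.7500
Since 0.3333 ≠ -0.7500, the equation fails at this point, so it cannot hold for all real values of x and y for which both sides are defined.
1/x + 1/y = (x+y)/(xy), which is not 1/(x+y).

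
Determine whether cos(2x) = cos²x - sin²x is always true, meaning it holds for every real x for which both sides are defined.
Yes, this is an identity.

Claim: cos(2x) = cos²x - sin²x.
Reasoning: Put y = x in the addition formula cos(x+y) = cos(x)cos(y) - sin(x)sin(y): cos(2x) = cos²x - sin²x.
So the two sides agree for every real x for which both sides are defined.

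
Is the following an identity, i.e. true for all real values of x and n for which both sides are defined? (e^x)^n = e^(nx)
Yes, this is an identity.

Claim: (e^x)^n = e^(nx).
Reasoning: e^x is a positive real number, and for a positive base B and real exponent n, B^n = e^(n·ln B). With B = e^x, ln B = x, so (e^x)^n = e^(n·x).
So the two sides agree for all real values of x and n for which both sides are defined.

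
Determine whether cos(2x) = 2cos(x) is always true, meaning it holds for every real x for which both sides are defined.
Claim: cos(2x) = 2cos(x).
Test a specific point where both sides are defined: x = π/6.
LHS = cos(2x) ≈ 0.5000
RHS = 2cos(x) ≈ 1.7321
Since 0.5000 ≠ 1.7321, the equation fails at this point, so it cannot hold for every real x for which both sides are defined.
The correct double-angle formula is cos(2x) = cos²x - sin²x.

Conclusion: No, this is NOT an identity.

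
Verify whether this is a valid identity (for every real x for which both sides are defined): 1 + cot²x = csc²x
Claim: 1 + cot²x = csc²x.
Reasoning: Start from sin²x + cos²x = 1 and divide every term by sin²x (allowed wherever cot x and csc x are defined): 1 + cot²x = 1/sin²x = csc²x.
So the two sides agree for every real x for which both sides are defined.

Conclusion: Yes, this is an identity.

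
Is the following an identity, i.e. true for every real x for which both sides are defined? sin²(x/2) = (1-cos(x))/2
Yes, this is an identity.

Claim: sin²(x/2) = (1-cos(x))/2.
Reasoning: Use cos(2θ) = 1 - 2sin²θ with θ = x/2: cos(x) = 1 - 2sin²(x/2). Solving for sin²(x/2) gives (1 - cos(x))/2.
So the two sides agree for every real x for which both sides are defined.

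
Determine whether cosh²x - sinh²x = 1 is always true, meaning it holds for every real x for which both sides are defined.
Yes, this is an identity.

Claim: cosh²x - sinh²x = 1.
Reasoning: With cosh(x) = (e^x + e^-x)/2 and sinh(x) = (e^x - e^-x)/2: cosh²x = (e^(2x) + 2 + e^(-2x))/4 and sinh²x = (e^(2x) - 2 + e^(-2x))/4. Subtracting leaves 4/4 = 1.
So the two sides agree for every real x for which both sides are defined.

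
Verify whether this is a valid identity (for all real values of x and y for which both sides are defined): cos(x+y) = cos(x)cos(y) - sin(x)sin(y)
Claim: cos(x+y) = cos(x)cos(y) - sin(x)sin(y).
Reasoning: By Euler's formula e^(i(x+y)) = e^(ix)·e^(iy) = (cos x + i·sin x)(cos y + i·sin y). The real part of the left side is cos(x+y); the real part of the product is cos(x)cos(y) - sin(x)sin(y) (since i·i = -1).
So the two sides agree for all real values of x and y for which both sides are defined.

Conclusion: Yes, this is an identity.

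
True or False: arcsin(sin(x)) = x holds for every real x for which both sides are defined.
False.

Claim: arcsin(sin(x)) = x.
Test a specific point where both sides are defined: x = 3π/4.
LHS = arcsin(sin(x)) ≈ 0.7854
RHS = x ≈ 2.3562
Since 0.7854 ≠ 2.3562, the equation fails at this point, so it cannot hold for every real x for which both sides are defined.
arcsin only returns values in [-π/2, π/2], so arcsin(sin(x)) = x holds only for x in that interval, not for all real x.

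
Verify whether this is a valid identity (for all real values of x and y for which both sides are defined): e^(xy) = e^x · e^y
Claim: e^(xy) = e^x · e^y.
Test a specific point where both sides are defined: x = 3/2, y = 1.
LHS = e^(xy) ≈ 4.4817
RHS = e^x · e^y ≈ 12.1825
Since 4.4817 ≠ 12.1825, the equation fails at this point, so it cannot hold for all real values of x and y for which both sides are defined.
e^x · e^y = e^(x+y), not e^(xy).

Conclusion: No, this is NOT an identity.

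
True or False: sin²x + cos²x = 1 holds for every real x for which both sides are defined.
True.

Claim: sin²x + cos²x = 1.
Reasoning: The point (cos x, sin x) lies on the unit circle X² + Y² = 1, so cos²x + sin²x = 1 for every real x.
So the two sides agree for every real x for which both sides are defined.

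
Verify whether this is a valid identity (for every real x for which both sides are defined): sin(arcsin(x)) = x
Claim: sin(arcsin(x)) = x.
Reasoning: For -1 ≤ x ≤ 1 (where arcsin is defined), arcsin(x) is by definition an angle whose sine equals x. Taking the sine of that angle returns x. (Note the other order, arcsin(sin x) = x, is NOT an identity.)
So the two sides agree for every real x for which both sides are defined.

Conclusion: Yes, this is an identity.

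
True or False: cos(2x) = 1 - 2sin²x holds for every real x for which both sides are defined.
Claim: cos(2x) = 1 - 2sin²x.
Reasoning: cos(2x) = cos²x - sin²x. Replace cos²x by 1 - sin²x: (1 - sin²x) - sin²x = 1 - 2sin²x.
So the two sides agree for every real x for which both sides are defined.

Conclusion: True.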